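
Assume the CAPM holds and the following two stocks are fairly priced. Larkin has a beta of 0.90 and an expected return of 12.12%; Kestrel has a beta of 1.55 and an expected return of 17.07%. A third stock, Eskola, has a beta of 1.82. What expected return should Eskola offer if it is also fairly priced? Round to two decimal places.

19.13%

MRP (SML slope) = (17.07% − 12.12%) / (1.55 − 0.90) = 4.95% / 0.65 = 7.6154%
R_f (intercept) = 12.12% − 0.90 × 7.6154% = 5.2661%
E(R_Eskola) = R_f + β × MRP = 5.2661% + 1.82 × 7.6154% = 19.13%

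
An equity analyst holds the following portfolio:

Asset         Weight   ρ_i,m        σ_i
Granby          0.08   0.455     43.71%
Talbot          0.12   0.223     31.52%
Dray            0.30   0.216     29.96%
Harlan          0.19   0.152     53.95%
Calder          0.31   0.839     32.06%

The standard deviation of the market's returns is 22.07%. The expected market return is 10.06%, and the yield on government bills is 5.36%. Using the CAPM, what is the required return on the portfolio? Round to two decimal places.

8.40%

β_Granby = 0.455 × 43.71% / 22.07% = 0.9011
β_Talbot = 0.223 × 31.52% / 22.07% = 0.3185
β_Dray = 0.216 × 29.96% / 22.07% = 0.2932
β_Harlan = 0.152 × 53.95% / 22.07% = 0.3716
β_Calder = 0.839 × 32.06% / 22.07% = 1.2188
β_P = Σ w_i β_i = 0.08×0.9011 + 0.12×0.3185 + 0.30×0.2932 + 0.19×0.3716 + 0.31×1.2188 = 0.6467
MRP = 10.06% − 5.36% = 4.70%
E(R_P) = R_f + β_P × MRP = 5.36% + 0.6467 × 4.70% = 8.40%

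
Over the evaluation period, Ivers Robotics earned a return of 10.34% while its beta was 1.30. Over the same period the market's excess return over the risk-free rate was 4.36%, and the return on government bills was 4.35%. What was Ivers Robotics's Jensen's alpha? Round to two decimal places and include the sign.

+0.32%

CAPM benchmark = R_f + β(R_m − R_f) = 4.35% + 1.30 × 4.36% = 10.0180%
α = actual − benchmark = 10.34% − 10.0180% = +0.32%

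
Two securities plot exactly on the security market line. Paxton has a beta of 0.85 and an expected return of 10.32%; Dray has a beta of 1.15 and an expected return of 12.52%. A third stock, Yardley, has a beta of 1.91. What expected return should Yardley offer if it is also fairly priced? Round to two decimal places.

18.09%

MRP (SML slope) = (12.52% − 10.32%) / (1.15 − 0.85) = 2.20% / 0.30 = 7.3333%
R_f (intercept) = 10.32% − 0.85 × 7.3333% = 4.0867%
E(R_Yardley) = R_f + β × MRP = 4.0867% + 1.91 × 7.3333% = 18.09%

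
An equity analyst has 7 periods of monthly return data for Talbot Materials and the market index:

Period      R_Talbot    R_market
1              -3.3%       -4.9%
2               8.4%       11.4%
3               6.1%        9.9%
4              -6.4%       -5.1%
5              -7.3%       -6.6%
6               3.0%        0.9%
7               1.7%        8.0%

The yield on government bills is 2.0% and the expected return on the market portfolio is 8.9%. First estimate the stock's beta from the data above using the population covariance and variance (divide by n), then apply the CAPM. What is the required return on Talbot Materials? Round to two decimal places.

Mean R_i = (-3.3 + 8.4 + 6.1 − 6.4 − 7.3 + 3.0 + 1.7) / 7 = 0.3143%
Mean R_m = (-4.9 + 11.4 + 9.9 − 5.1 − 6.6 + 0.9 + 8.0) / 7 = 1.9429%
Σ(R_i − R̄_i)(R_m − R̄_m) = 265.1657  ⇒  Cov = 265.1657 / 7 = 37.8808
Σ(R_m − R̄_m)² = 359.9371  ⇒  Var(R_m) = 359.9371 / 7 = 51.4196
β = Cov / Var(R_m) = 37.8808 / 51.4196 = 0.7367
MRP = 8.9% − 2.0% = 6.90%
E(R) = R_f + β × MRP = 2.0% + 0.7367 × 6.9% = 7.08%

7.08%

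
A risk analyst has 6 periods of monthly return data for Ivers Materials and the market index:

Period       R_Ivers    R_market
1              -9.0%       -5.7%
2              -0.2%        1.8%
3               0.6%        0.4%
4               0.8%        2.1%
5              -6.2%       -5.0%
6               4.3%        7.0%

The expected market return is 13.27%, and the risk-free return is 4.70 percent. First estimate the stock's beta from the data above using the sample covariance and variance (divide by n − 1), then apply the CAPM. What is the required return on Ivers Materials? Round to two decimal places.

Mean R_i = (-9.0 − 0.2 + 0.6 + 0.8 − 6.2 + 4.3) / 6 = -1.6167%
Mean R_m = (-5.7 + 1.8 + 0.4 + 2.1 − 5.0 + 7.0) / 6 = 0.1000%
Σ(R_i − R̄_i)(R_m − R̄_m) = 114.9300  ⇒  Cov = 114.9300 / 5 = 22.9860
Σ(R_m − R̄_m)² = 114.2400  ⇒  Var(R_m) = 114.2400 / 5 = 22.8480
β = Cov / Var(R_m) = 22.9860 / 22.8480 = 1.0060
MRP = 13.27% − 4.70% = 8.57%
E(R) = R_f + β × MRP = 4.70% + 1.0060 × 8.57% = 13.32%

13.32%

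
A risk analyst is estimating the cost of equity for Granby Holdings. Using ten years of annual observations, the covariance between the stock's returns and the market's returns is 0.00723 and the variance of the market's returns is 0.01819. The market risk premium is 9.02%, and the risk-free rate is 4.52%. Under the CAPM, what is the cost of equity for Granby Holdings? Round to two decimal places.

β = Cov(R_i, R_m) / Var(R_m) = 0.00723 / 0.01819 = 0.3975
E(R) = R_f + β × MRP = 4.52% + 0.3975 × 9.02% = 8.11%

8.11%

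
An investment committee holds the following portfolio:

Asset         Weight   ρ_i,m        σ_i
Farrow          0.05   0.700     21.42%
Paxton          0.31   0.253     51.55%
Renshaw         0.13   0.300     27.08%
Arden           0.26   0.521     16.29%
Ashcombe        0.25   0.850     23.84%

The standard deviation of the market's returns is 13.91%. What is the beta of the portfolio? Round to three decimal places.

0.943

β_Farrow = 0.700 × 21.42% / 13.91% = 1.0779
β_Paxton = 0.253 × 51.55% / 13.91% = 0.9376
β_Renshaw = 0.300 × 27.08% / 13.91% = 0.5840
β_Arden = 0.521 × 16.29% / 13.91% = 0.6101
β_Ashcombe = 0.850 × 23.84% / 13.91% = 1.4568
β_P = Σ w_i β_i = 0.05×1.0779 + 0.31×0.9376 + 0.13×0.5840 + 0.26×0.6101 + 0.25×1.4568 = 0.9433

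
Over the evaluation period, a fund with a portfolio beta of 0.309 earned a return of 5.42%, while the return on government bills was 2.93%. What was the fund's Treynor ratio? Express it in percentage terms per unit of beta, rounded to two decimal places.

8.06%

Treynor = (R_P − R_f) / β_P = (5.42% − 2.93%) / 0.3090 = 2.49% / 0.3090 = 8.06%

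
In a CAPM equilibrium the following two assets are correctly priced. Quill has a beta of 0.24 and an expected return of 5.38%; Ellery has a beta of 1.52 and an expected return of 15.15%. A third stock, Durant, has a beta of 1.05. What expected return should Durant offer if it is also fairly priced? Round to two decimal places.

MRP (SML slope) = (15.15% − 5.38%) / (1.52 − 0.24) = 9.77% / 1.28 = 7.6328%
R_f (intercept) = 5.38% − 0.24 × 7.6328% = 3.5481%
E(R_Durant) = R_f + β × MRP = 3.5481% + 1.05 × 7.6328% = 11.56%

11.56%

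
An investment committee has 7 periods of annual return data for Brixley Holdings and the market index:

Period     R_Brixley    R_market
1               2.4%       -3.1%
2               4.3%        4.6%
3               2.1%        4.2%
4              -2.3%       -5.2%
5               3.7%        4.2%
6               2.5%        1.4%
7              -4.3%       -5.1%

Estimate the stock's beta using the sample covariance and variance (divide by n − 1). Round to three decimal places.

Mean R_i = (2.4 + 4.3 + 2.1 − 2.3 + 3.7 + 2.5 − 4.3) / 7 = 1.2000%
Mean R_m = (-3.1 + 4.6 + 4.2 − 5.2 + 4.2 + 1.4 − 5.1) / 7 = 0.1429%
Σ(R_i − R̄_i)(R_m − R̄_m) = 72.8900  ⇒  Cov = 72.8900 / 6 = 12.1483
Σ(R_m − R̄_m)² = 120.9171  ⇒  Var(R_m) = 120.9171 / 6 = 20.1529
β = Cov / Var(R_m) = 12.1483 / 20.1529 = 0.6028

0.603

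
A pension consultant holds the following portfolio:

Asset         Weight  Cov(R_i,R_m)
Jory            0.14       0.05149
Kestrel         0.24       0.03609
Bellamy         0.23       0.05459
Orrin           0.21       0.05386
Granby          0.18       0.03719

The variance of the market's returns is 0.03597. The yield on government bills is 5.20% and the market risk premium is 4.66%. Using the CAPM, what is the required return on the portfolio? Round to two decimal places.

β_Jory = 0.05149 / 0.03597 = 1.4315
β_Kestrel = 0.03609 / 0.03597 = 1.0033
β_Bellamy = 0.05459 / 0.03597 = 1.5177
β_Orrin = 0.05386 / 0.03597 = 1.4974
β_Granby = 0.03719 / 0.03597 = 1.0339
β_P = Σ w_i β_i = 0.14×1.4315 + 0.24×1.0033 + 0.23×1.5177 + 0.21×1.4974 + 0.18×1.0339 = 1.2908
E(R_P) = R_f + β_P × MRP = 5.20% + 1.2908 × 4.66% = 11.22%

11.22%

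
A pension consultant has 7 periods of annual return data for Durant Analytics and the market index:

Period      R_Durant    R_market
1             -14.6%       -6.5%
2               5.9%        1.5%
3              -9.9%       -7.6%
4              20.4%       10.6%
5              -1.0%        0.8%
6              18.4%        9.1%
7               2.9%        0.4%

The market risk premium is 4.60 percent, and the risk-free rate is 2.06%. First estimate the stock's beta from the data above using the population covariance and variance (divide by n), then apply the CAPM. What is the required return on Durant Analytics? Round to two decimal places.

Mean R_i = (-14.6 + 5.9 − 9.9 + 20.4 − 1.0 + 18.4 + 2.9) / 7 = 3.1571%
Mean R_m = (-6.5 + 1.5 − 7.6 + 10.6 + 0.8 + 9.1 + 0.4) / 7 = 1.1857%
Σ(R_i − R̄_i)(R_m − R̄_m) = 536.8257  ⇒  Cov = 536.8257 / 7 = 76.6894
Σ(R_m − R̄_m)² = 288.3886  ⇒  Var(R_m) = 288.3886 / 7 = 41.1984
β = Cov / Var(R_m) = 76.6894 / 41.1984 = 1.8615
E(R) = R_f + β × MRP = 2.06% + 1.8615 × 4.60% = 10.62%

10.62%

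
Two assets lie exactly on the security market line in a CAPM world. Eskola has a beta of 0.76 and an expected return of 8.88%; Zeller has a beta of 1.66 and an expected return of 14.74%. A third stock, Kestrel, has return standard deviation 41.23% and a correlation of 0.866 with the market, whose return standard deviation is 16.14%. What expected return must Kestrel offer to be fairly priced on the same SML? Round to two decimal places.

MRP = (14.74% − 8.88%) / (1.66 − 0.76) = 6.5111%
R_f = 8.88% − 0.76 × 6.5111% = 3.9316%
β_Kestrel = ρ·σ_i/σ_m = 0.866 × 41.23 / 16.14 = 2.2122
E(R_Kestrel) = R_f + β × MRP = 3.9316% + 2.2122 × 6.5111% = 18.34%

18.34%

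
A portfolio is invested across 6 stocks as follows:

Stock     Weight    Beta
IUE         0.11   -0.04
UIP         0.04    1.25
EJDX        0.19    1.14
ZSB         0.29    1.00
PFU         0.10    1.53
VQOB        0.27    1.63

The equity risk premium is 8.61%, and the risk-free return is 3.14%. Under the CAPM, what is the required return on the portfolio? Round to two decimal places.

13.00%

β_P = Σ w_i β_i = 0.11×-0.04 + 0.04×1.25 + 0.19×1.14 + 0.29×1.00 + 0.10×1.53 + 0.27×1.63 = 1.1453
E(R_P) = R_f + β_P × MRP = 3.14% + 1.1453 × 8.61% = 13.00%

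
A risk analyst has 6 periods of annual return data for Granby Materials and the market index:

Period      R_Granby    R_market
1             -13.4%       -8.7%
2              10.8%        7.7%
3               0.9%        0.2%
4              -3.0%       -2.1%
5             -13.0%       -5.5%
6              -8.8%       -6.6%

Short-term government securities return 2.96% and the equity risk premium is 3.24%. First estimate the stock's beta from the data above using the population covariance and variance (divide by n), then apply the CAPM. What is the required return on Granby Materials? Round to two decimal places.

Mean R_i = (-13.4 + 10.8 + 0.9 − 3.0 − 13.0 − 8.8) / 6 = -4.4167%
Mean R_m = (-8.7 + 7.7 + 0.2 − 2.1 − 5.5 − 6.6) / 6 = -2.5000%
Σ(R_i − R̄_i)(R_m − R̄_m) = 269.5500  ⇒  Cov = 269.5500 / 6 = 44.9250
Σ(R_m − R̄_m)² = 175.7400  ⇒  Var(R_m) = 175.7400 / 6 = 29.2900
β = Cov / Var(R_m) = 44.9250 / 29.2900 = 1.5338
E(R) = R_f + β × MRP = 2.96% + 1.5338 × 3.24% = 7.93%

7.93%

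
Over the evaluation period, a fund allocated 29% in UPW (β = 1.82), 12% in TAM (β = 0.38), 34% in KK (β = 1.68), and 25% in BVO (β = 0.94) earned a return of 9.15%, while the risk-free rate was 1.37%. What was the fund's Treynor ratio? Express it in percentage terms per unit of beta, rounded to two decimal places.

5.64%

β_P = 0.29×1.82 + 0.12×0.38 + 0.34×1.68 + 0.25×0.94 = 1.3796
Treynor = (R_P − R_f) / β_P = (9.15% − 1.37%) / 1.3796 = 7.78% / 1.3796 = 5.64%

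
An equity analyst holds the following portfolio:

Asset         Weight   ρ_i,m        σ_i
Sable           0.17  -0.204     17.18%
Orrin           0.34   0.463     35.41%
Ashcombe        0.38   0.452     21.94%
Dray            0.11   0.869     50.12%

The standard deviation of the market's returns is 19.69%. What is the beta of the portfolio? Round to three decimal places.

0.688

β_Sable = -0.204 × 17.18% / 19.69% = -0.1780
β_Orrin = 0.463 × 35.41% / 19.69% = 0.8326
β_Ashcombe = 0.452 × 21.94% / 19.69% = 0.5037
β_Dray = 0.869 × 50.12% / 19.69% = 2.2120
β_P = Σ w_i β_i = 0.17×-0.1780 + 0.34×0.8326 + 0.38×0.5037 + 0.11×2.2120 = 0.6876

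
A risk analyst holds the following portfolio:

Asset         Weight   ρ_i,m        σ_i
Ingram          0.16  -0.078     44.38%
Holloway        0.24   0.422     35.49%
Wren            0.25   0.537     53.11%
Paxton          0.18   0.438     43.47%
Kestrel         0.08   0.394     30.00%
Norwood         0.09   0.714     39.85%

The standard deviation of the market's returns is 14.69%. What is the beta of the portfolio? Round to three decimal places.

β_Ingram = -0.078 × 44.38% / 14.69% = -0.2356
β_Holloway = 0.422 × 35.49% / 14.69% = 1.0195
β_Wren = 0.537 × 53.11% / 14.69% = 1.9415
β_Paxton = 0.438 × 43.47% / 14.69% = 1.2961
β_Kestrel = 0.394 × 30.00% / 14.69% = 0.8046
β_Norwood = 0.714 × 39.85% / 14.69% = 1.9369
β_P = Σ w_i β_i = 0.16×-0.2356 + 0.24×1.0195 + 0.25×1.9415 + 0.18×1.2961 + 0.08×0.8046 + 0.09×1.9369 = 1.1643

1.164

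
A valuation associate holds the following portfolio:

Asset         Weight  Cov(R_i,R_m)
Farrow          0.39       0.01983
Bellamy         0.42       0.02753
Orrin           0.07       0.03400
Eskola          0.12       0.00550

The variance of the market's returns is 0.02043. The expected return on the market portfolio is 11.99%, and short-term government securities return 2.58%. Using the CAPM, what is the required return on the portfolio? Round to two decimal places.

12.87%

β_Farrow = 0.01983 / 0.02043 = 0.9706
β_Bellamy = 0.02753 / 0.02043 = 1.3475
β_Orrin = 0.03400 / 0.02043 = 1.6642
β_Eskola = 0.00550 / 0.02043 = 0.2692
β_P = Σ w_i β_i = 0.39×0.9706 + 0.42×1.3475 + 0.07×1.6642 + 0.12×0.2692 = 1.0933
MRP = 11.99% − 2.58% = 9.41%
E(R_P) = R_f + β_P × MRP = 2.58% + 1.0933 × 9.41% = 12.87%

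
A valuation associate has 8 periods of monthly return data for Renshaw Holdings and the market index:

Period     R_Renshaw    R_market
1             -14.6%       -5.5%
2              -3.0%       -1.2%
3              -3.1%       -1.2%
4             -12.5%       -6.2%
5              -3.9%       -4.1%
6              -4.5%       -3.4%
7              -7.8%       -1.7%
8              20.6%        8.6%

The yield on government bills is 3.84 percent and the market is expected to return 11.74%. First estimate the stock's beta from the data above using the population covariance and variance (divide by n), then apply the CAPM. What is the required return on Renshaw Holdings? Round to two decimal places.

Mean R_i = (-14.6 − 3.0 − 3.1 − 12.5 − 3.9 − 4.5 − 7.8 + 20.6) / 8 = -3.6000%
Mean R_m = (-5.5 − 1.2 − 1.2 − 6.2 − 4.1 − 3.4 − 1.7 + 8.6) / 8 = -1.8375%
Σ(R_i − R̄_i)(R_m − R̄_m) = 333.9100  ⇒  Cov = 333.9100 / 8 = 41.7388
Σ(R_m − R̄_m)² = 149.7788  ⇒  Var(R_m) = 149.7788 / 8 = 18.7224
β = Cov / Var(R_m) = 41.7388 / 18.7224 = 2.2294
MRP = 11.74% − 3.84% = 7.90%
E(R) = R_f + β × MRP = 3.84% + 2.2294 × 7.90% = 21.45%

21.45%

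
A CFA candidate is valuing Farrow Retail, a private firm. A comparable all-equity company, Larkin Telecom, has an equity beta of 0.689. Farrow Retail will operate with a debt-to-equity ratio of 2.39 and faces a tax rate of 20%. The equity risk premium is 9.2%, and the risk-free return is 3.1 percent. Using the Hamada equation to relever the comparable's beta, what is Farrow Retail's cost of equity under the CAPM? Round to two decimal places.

β_L = β_U × [1 + (1 − t)(D/E)] = 0.689 × [1 + (1 − 0.20) × 2.39]
    = 0.689 × [1 + 0.80 × 2.39] = 0.689 × 2.9120 = 2.0064
E(R) = R_f + β_L × MRP = 3.1% + 2.0064 × 9.2% = 21.56%

21.56%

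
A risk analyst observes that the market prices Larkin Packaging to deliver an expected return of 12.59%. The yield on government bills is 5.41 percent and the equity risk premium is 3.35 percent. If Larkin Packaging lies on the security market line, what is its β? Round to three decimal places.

β = (E(R) − R_f) / MRP = (12.59% − 5.41%) / 3.35% = 7.18% / 3.35% = 2.143

2.143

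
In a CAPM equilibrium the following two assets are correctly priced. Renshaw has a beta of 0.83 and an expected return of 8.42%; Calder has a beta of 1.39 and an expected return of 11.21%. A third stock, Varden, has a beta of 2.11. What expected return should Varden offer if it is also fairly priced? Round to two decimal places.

MRP (SML slope) = (11.21% − 8.42%) / (1.39 − 0.83) = 2.79% / 0.56 = 4.9821%
R_f (intercept) = 8.42% − 0.83 × 4.9821% = 4.2849%
E(R_Varden) = R_f + β × MRP = 4.2849% + 2.11 × 4.9821% = 14.80%

14.80%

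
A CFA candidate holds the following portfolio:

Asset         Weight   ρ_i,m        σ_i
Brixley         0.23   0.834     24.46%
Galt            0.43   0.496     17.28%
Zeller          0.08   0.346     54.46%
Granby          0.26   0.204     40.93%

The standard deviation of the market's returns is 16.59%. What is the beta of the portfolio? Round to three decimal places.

β_Brixley = 0.834 × 24.46% / 16.59% = 1.2296
β_Galt = 0.496 × 17.28% / 16.59% = 0.5166
β_Zeller = 0.346 × 54.46% / 16.59% = 1.1358
β_Granby = 0.204 × 40.93% / 16.59% = 0.5033
β_P = Σ w_i β_i = 0.23×1.2296 + 0.43×0.5166 + 0.08×1.1358 + 0.26×0.5033 = 0.7267

0.727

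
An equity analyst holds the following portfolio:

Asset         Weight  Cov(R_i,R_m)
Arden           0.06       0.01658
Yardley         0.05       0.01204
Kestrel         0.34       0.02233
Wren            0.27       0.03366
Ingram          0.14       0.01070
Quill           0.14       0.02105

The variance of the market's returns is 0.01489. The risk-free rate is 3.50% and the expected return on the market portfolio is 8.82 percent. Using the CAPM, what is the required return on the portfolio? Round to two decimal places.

11.62%

β_Arden = 0.01658 / 0.01489 = 1.1135
β_Yardley = 0.01204 / 0.01489 = 0.8086
β_Kestrel = 0.02233 / 0.01489 = 1.4997
β_Wren = 0.03366 / 0.01489 = 2.2606
β_Ingram = 0.01070 / 0.01489 = 0.7186
β_Quill = 0.02105 / 0.01489 = 1.4137
β_P = Σ w_i β_i = 0.06×1.1135 + 0.05×0.8086 + 0.34×1.4997 + 0.27×2.2606 + 0.14×0.7186 + 0.14×1.4137 = 1.5260
MRP = 8.82% − 3.50% = 5.32%
E(R_P) = R_f + β_P × MRP = 3.50% + 1.5260 × 5.32% = 11.62%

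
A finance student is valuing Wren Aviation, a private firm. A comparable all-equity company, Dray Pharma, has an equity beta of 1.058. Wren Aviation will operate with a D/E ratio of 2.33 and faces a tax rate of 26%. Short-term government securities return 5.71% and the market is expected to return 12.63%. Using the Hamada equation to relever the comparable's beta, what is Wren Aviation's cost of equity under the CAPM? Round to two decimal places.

25.65%

β_L = β_U × [1 + (1 − t)(D/E)] = 1.058 × [1 + (1 − 0.26) × 2.33]
    = 1.058 × [1 + 0.74 × 2.33] = 1.058 × 2.7242 = 2.8822
MRP = 12.63% − 5.71% = 6.92%
E(R) = R_f + β_L × MRP = 5.71% + 2.8822 × 6.92% = 25.65%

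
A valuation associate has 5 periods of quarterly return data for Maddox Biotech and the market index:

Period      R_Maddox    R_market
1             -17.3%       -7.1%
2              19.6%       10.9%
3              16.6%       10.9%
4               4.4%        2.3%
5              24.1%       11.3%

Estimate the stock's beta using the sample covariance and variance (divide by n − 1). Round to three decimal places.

Mean R_i = (-17.3 + 19.6 + 16.6 + 4.4 + 24.1) / 5 = 9.4800%
Mean R_m = (-7.1 + 10.9 + 10.9 + 2.3 + 11.3) / 5 = 5.6600%
Σ(R_i − R̄_i)(R_m − R̄_m) = 531.5760  ⇒  Cov = 531.5760 / 4 = 132.8940
Σ(R_m − R̄_m)² = 260.8320  ⇒  Var(R_m) = 260.8320 / 4 = 65.2080
β = Cov / Var(R_m) = 132.8940 / 65.2080 = 2.0380

2.038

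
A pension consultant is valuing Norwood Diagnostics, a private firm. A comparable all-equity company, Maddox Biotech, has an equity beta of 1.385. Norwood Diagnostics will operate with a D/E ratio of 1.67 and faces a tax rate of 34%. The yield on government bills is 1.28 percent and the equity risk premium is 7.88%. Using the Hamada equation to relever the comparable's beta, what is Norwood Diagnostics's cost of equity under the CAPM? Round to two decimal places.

β_L = β_U × [1 + (1 − t)(D/E)] = 1.385 × [1 + (1 − 0.34) × 1.67]
    = 1.385 × [1 + 0.66 × 1.67] = 1.385 × 2.1022 = 2.9115
E(R) = R_f + β_L × MRP = 1.28% + 2.9115 × 7.88% = 24.22%

24.22%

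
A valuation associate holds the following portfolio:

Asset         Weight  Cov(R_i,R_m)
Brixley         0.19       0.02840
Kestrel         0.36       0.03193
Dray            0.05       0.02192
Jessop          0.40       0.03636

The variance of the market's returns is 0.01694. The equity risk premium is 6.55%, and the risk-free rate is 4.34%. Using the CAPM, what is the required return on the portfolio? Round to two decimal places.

β_Brixley = 0.02840 / 0.01694 = 1.6765
β_Kestrel = 0.03193 / 0.01694 = 1.8849
β_Dray = 0.02192 / 0.01694 = 1.2940
β_Jessop = 0.03636 / 0.01694 = 2.1464
β_P = Σ w_i β_i = 0.19×1.6765 + 0.36×1.8849 + 0.05×1.2940 + 0.40×2.1464 = 1.9204
E(R_P) = R_f + β_P × MRP = 4.34% + 1.9204 × 6.55% = 16.92%

16.92%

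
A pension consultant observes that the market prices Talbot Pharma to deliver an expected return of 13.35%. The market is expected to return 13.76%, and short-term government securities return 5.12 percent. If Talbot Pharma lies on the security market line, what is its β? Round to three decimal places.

MRP = 13.76% − 5.12% = 8.64%
β = (E(R) − R_f) / MRP = (13.35% − 5.12%) / 8.64% = 8.23% / 8.64% = 0.953

0.953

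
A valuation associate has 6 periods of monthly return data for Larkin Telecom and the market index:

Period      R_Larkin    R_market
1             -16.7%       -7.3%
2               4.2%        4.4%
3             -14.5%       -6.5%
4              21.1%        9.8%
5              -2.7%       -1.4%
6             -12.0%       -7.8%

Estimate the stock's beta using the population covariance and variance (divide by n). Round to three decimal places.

1.950

Mean R_i = (-16.7 + 4.2 − 14.5 + 21.1 − 2.7 − 12.0) / 6 = -3.4333%
Mean R_m = (-7.3 + 4.4 − 6.5 + 9.8 − 1.4 − 7.8) / 6 = -1.4667%
Σ(R_i − R̄_i)(R_m − R̄_m) = 508.5867  ⇒  Cov = 508.5867 / 6 = 84.7645
Σ(R_m − R̄_m)² = 260.8333  ⇒  Var(R_m) = 260.8333 / 6 = 43.4722
β = Cov / Var(R_m) = 84.7645 / 43.4722 = 1.9499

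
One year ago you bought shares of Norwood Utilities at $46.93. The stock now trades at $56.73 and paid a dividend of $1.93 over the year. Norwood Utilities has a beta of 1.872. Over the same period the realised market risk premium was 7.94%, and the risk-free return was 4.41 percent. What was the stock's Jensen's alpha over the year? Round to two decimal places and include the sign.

+5.72%

Realised HPR = (P1 + D1 − P0) / P0 = (56.73 + 1.93 − 46.93) / 46.93 = 11.73 / 46.93 = 24.9947%
CAPM required = R_f + β·MRP = 4.41% + 1.872 × 7.94% = 19.27368%
α = realised − required = 24.9947% − 19.27368% = +5.72%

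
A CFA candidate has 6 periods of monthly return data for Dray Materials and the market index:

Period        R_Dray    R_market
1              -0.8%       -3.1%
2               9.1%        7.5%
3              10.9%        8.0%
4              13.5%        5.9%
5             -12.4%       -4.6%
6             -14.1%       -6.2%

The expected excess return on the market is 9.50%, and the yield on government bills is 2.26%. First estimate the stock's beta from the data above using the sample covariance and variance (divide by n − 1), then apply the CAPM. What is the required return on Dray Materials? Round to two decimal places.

18.81%

Mean R_i = (-0.8 + 9.1 + 10.9 + 13.5 − 12.4 − 14.1) / 6 = 1.0333%
Mean R_m = (-3.1 + 7.5 + 8.0 + 5.9 − 4.6 − 6.2) / 6 = 1.2500%
Σ(R_i − R̄_i)(R_m − R̄_m) = 374.2900  ⇒  Cov = 374.2900 / 5 = 74.8580
Σ(R_m − R̄_m)² = 214.8950  ⇒  Var(R_m) = 214.8950 / 5 = 42.9790
β = Cov / Var(R_m) = 74.8580 / 42.9790 = 1.7417
E(R) = R_f + β × MRP = 2.26% + 1.7417 × 9.50% = 18.81%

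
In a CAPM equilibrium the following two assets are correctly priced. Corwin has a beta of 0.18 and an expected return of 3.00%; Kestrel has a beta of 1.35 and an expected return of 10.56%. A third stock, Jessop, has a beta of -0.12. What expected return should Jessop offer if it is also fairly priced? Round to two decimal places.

MRP (SML slope) = (10.56% − 3.00%) / (1.35 − 0.18) = 7.56% / 1.17 = 6.4615%
R_f (intercept) = 3.00% − 0.18 × 6.4615% = 1.8369%
E(R_Jessop) = R_f + β × MRP = 1.8369% + -0.12 × 6.4615% = 1.06%

1.06%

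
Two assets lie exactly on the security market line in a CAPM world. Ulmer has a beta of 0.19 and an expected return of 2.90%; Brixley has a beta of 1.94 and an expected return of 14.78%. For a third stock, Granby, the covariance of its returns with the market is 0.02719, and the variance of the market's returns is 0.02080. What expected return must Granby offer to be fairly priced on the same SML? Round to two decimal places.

10.48%

MRP = (14.78% − 2.90%) / (1.94 − 0.19) = 6.7886%
R_f = 2.90% − 0.19 × 6.7886% = 1.6102%
β_Granby = Cov / Var(R_m) = 0.02719 / 0.02080 = 1.3072
E(R_Granby) = R_f + β × MRP = 1.6102% + 1.3072 × 6.7886% = 10.48%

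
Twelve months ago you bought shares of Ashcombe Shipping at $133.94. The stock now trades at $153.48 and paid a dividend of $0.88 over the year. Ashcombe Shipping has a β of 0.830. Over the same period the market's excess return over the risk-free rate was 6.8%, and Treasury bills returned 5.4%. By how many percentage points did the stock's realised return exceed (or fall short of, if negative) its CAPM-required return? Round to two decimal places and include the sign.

+4.20%

Realised HPR = (P1 + D1 − P0) / P0 = (153.48 + 0.88 − 133.94) / 133.94 = 20.42 / 133.94 = 15.2456%
CAPM required = R_f + β·MRP = 5.4% + 0.830 × 6.8% = 11.0440%
α = realised − required = 15.2456% − 11.0440% = +4.20%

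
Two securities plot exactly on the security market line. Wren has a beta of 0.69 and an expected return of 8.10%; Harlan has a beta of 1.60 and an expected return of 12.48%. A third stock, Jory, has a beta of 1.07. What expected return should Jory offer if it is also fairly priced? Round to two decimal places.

MRP (SML slope) = (12.48% − 8.10%) / (1.60 − 0.69) = 4.38% / 0.91 = 4.8132%
R_f (intercept) = 8.10% − 0.69 × 4.8132% = 4.7789%
E(R_Jory) = R_f + β × MRP = 4.7789% + 1.07 × 4.8132% = 9.93%

9.93%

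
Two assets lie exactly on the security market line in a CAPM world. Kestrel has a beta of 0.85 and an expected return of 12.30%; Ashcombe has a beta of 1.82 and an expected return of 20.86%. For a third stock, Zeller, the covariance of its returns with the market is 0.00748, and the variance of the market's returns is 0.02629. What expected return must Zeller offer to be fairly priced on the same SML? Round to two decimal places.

7.31%

MRP = (20.86% − 12.30%) / (1.82 − 0.85) = 8.8247%
R_f = 12.30% − 0.85 × 8.8247% = 4.7990%
β_Zeller = Cov / Var(R_m) = 0.00748 / 0.02629 = 0.2845
E(R_Zeller) = R_f + β × MRP = 4.7990% + 0.2845 × 8.8247% = 7.31%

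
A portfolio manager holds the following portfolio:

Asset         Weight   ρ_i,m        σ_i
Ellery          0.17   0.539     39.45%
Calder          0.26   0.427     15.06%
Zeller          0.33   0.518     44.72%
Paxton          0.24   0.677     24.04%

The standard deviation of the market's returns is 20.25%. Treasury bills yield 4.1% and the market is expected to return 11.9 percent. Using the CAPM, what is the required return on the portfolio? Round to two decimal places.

β_Ellery = 0.539 × 39.45% / 20.25% = 1.0501
β_Calder = 0.427 × 15.06% / 20.25% = 0.3176
β_Zeller = 0.518 × 44.72% / 20.25% = 1.1439
β_Paxton = 0.677 × 24.04% / 20.25% = 0.8037
β_P = Σ w_i β_i = 0.17×1.0501 + 0.26×0.3176 + 0.33×1.1439 + 0.24×0.8037 = 0.8315
MRP = 11.9% − 4.1% = 7.80%
E(R_P) = R_f + β_P × MRP = 4.1% + 0.8315 × 7.8% = 10.59%

10.59%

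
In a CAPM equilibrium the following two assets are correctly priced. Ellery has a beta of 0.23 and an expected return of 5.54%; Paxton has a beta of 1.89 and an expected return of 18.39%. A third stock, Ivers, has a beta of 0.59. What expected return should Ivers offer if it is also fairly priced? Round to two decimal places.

MRP (SML slope) = (18.39% − 5.54%) / (1.89 − 0.23) = 12.85% / 1.66 = 7.7410%
R_f (intercept) = 5.54% − 0.23 × 7.7410% = 3.7596%
E(R_Ivers) = R_f + β × MRP = 3.7596% + 0.59 × 7.7410% = 8.33%

8.33%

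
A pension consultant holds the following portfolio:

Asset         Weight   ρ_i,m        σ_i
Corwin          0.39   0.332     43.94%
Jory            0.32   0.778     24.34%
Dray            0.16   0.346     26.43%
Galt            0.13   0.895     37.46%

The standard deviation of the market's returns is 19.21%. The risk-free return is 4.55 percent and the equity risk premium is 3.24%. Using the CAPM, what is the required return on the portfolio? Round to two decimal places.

β_Corwin = 0.332 × 43.94% / 19.21% = 0.7594
β_Jory = 0.778 × 24.34% / 19.21% = 0.9858
β_Dray = 0.346 × 26.43% / 19.21% = 0.4760
β_Galt = 0.895 × 37.46% / 19.21% = 1.7453
β_P = Σ w_i β_i = 0.39×0.7594 + 0.32×0.9858 + 0.16×0.4760 + 0.13×1.7453 = 0.9147
E(R_P) = R_f + β_P × MRP = 4.55% + 0.9147 × 3.24% = 7.51%

7.51%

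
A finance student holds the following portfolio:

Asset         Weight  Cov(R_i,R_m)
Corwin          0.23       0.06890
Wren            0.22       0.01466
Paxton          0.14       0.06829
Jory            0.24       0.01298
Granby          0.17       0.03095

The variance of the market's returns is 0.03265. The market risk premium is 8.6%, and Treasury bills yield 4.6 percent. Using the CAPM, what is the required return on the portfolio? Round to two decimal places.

β_Corwin = 0.06890 / 0.03265 = 2.1103
β_Wren = 0.01466 / 0.03265 = 0.4490
β_Paxton = 0.06829 / 0.03265 = 2.0916
β_Jory = 0.01298 / 0.03265 = 0.3975
β_Granby = 0.03095 / 0.03265 = 0.9479
β_P = Σ w_i β_i = 0.23×2.1103 + 0.22×0.4490 + 0.14×2.0916 + 0.24×0.3975 + 0.17×0.9479 = 1.1335
E(R_P) = R_f + β_P × MRP = 4.6% + 1.1335 × 8.6% = 14.35%

14.35%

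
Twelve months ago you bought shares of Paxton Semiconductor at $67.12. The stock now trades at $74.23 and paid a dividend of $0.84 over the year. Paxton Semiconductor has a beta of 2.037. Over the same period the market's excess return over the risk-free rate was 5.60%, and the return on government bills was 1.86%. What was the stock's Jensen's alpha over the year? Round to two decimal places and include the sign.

-1.42%

Realised HPR = (P1 + D1 − P0) / P0 = (74.23 + 0.84 − 67.12) / 67.12 = 7.95 / 67.12 = 11.8445%
CAPM required = R_f + β·MRP = 1.86% + 2.037 × 5.60% = 13.26720%
α = realised − required = 11.8445% − 13.26720% = -1.42%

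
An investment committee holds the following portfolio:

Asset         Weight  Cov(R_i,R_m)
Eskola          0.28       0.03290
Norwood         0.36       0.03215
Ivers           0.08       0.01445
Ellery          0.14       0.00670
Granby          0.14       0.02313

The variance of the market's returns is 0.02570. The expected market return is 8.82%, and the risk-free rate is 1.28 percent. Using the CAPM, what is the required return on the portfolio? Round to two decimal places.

β_Eskola = 0.03290 / 0.02570 = 1.2802
β_Norwood = 0.03215 / 0.02570 = 1.2510
β_Ivers = 0.01445 / 0.02570 = 0.5623
β_Ellery = 0.00670 / 0.02570 = 0.2607
β_Granby = 0.02313 / 0.02570 = 0.9000
β_P = Σ w_i β_i = 0.28×1.2802 + 0.36×1.2510 + 0.08×0.5623 + 0.14×0.2607 + 0.14×0.9000 = 1.0163
MRP = 8.82% − 1.28% = 7.54%
E(R_P) = R_f + β_P × MRP = 1.28% + 1.0163 × 7.54% = 8.94%

8.94%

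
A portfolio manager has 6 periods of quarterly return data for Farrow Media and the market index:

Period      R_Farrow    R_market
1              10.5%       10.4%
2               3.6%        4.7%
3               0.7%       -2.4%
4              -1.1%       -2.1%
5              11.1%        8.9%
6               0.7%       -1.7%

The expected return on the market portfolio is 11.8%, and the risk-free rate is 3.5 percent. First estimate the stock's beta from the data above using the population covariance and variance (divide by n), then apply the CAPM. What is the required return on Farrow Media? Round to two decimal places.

10.77%

Mean R_i = (10.5 + 3.6 + 0.7 − 1.1 + 11.1 + 0.7) / 6 = 4.2500%
Mean R_m = (10.4 + 4.7 − 2.4 − 2.1 + 8.9 − 1.7) / 6 = 2.9667%
Σ(R_i − R̄_i)(R_m − R̄_m) = 148.7000  ⇒  Cov = 148.7000 / 6 = 24.7833
Σ(R_m − R̄_m)² = 169.7133  ⇒  Var(R_m) = 169.7133 / 6 = 28.2856
β = Cov / Var(R_m) = 24.7833 / 28.2856 = 0.8762
MRP = 11.8% − 3.5% = 8.30%
E(R) = R_f + β × MRP = 3.5% + 0.8762 × 8.3% = 10.77%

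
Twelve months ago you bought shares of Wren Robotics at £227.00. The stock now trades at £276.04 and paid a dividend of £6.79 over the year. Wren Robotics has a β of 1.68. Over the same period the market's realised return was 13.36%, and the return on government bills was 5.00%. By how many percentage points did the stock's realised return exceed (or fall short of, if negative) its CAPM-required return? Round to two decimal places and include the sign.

+5.55%

Realised HPR = (P1 + D1 − P0) / P0 = (276.04 + 6.79 − 227.00) / 227.00 = 55.83 / 227.00 = 24.5947%
MRP = 13.36% − 5.00% = 8.36%
CAPM required = R_f + β·MRP = 5.00% + 1.68 × 8.36% = 19.0448%
α = realised − required = 24.5947% − 19.0448% = +5.55%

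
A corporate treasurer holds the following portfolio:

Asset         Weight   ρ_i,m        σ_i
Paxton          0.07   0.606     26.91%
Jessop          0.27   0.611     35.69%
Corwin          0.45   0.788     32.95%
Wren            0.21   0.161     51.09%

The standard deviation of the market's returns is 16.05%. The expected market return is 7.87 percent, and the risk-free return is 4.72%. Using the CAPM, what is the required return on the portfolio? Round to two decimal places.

β_Paxton = 0.606 × 26.91% / 16.05% = 1.0160
β_Jessop = 0.611 × 35.69% / 16.05% = 1.3587
β_Corwin = 0.788 × 32.95% / 16.05% = 1.6177
β_Wren = 0.161 × 51.09% / 16.05% = 0.5125
β_P = Σ w_i β_i = 0.07×1.0160 + 0.27×1.3587 + 0.45×1.6177 + 0.21×0.5125 = 1.2736
MRP = 7.87% − 4.72% = 3.15%
E(R_P) = R_f + β_P × MRP = 4.72% + 1.2736 × 3.15% = 8.73%

8.73%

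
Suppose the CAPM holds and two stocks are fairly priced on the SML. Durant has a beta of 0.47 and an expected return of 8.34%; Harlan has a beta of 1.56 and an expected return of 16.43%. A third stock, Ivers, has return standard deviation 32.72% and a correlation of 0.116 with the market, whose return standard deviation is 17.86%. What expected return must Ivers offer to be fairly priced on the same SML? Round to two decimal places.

6.43%

MRP = (16.43% − 8.34%) / (1.56 − 0.47) = 7.4220%
R_f = 8.34% − 0.47 × 7.4220% = 4.8517%
β_Ivers = ρ·σ_i/σ_m = 0.116 × 32.72 / 17.86 = 0.2125
E(R_Ivers) = R_f + β × MRP = 4.8517% + 0.2125 × 7.4220% = 6.43%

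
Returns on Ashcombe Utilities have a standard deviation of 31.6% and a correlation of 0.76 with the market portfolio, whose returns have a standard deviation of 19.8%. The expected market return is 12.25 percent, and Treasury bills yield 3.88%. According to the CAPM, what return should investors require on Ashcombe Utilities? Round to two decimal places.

14.03%

β = ρ × σ_i / σ_m = 0.76 × 31.6% / 19.8% = 1.2129
MRP = 12.25% − 3.88% = 8.37%
E(R) = 3.88% + 1.2129 × 8.37% = 14.03%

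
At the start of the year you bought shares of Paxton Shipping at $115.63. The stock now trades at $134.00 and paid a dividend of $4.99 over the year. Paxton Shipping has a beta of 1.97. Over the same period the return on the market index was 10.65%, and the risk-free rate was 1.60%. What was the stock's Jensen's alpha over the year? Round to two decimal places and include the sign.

Realised HPR = (P1 + D1 − P0) / P0 = (134.00 + 4.99 − 115.63) / 115.63 = 23.36 / 115.63 = 20.2024%
MRP = 10.65% − 1.60% = 9.05%
CAPM required = R_f + β·MRP = 1.60% + 1.97 × 9.05% = 19.4285%
α = realised − required = 20.2024% − 19.4285% = +0.77%

+0.77%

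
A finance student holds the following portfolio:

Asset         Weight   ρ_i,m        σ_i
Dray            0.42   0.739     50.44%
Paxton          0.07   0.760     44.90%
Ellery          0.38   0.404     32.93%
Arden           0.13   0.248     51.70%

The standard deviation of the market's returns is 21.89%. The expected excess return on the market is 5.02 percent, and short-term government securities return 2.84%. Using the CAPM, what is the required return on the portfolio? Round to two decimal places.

β_Dray = 0.739 × 50.44% / 21.89% = 1.7028
β_Paxton = 0.760 × 44.90% / 21.89% = 1.5589
β_Ellery = 0.404 × 32.93% / 21.89% = 0.6078
β_Arden = 0.248 × 51.70% / 21.89% = 0.5857
β_P = Σ w_i β_i = 0.42×1.7028 + 0.07×1.5589 + 0.38×0.6078 + 0.13×0.5857 = 1.1314
E(R_P) = R_f + β_P × MRP = 2.84% + 1.1314 × 5.02% = 8.52%

8.52%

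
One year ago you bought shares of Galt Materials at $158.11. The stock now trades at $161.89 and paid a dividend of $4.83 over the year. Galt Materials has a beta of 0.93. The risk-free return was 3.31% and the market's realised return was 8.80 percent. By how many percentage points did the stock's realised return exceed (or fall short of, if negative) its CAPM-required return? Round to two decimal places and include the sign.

-2.97%

Realised HPR = (P1 + D1 − P0) / P0 = (161.89 + 4.83 − 158.11) / 158.11 = 8.61 / 158.11 = 5.4456%
MRP = 8.80% − 3.31% = 5.49%
CAPM required = R_f + β·MRP = 3.31% + 0.93 × 5.49% = 8.4157%
α = realised − required = 5.4456% − 8.4157% = -2.97%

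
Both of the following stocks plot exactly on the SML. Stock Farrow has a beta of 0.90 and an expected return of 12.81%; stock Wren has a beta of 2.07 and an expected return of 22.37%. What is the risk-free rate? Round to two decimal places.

5.46%

Both satisfy E(R) = R_f + β·MRP, so the slope of the SML is
MRP = (22.37% − 12.81%) / (2.07 − 0.90) = 9.56% / 1.17 = 8.1709%
R_f = E(R_Farrow) − β_Farrow·MRP = 12.81% − 0.90 × 8.1709% = 5.4562%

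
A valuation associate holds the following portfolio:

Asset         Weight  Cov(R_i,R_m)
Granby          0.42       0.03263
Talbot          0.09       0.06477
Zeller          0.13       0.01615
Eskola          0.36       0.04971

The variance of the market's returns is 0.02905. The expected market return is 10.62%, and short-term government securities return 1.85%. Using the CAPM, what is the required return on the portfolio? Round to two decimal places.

13.78%

β_Granby = 0.03263 / 0.02905 = 1.1232
β_Talbot = 0.06477 / 0.02905 = 2.2296
β_Zeller = 0.01615 / 0.02905 = 0.5559
β_Eskola = 0.04971 / 0.02905 = 1.7112
β_P = Σ w_i β_i = 0.42×1.1232 + 0.09×2.2296 + 0.13×0.5559 + 0.36×1.7112 = 1.3607
MRP = 10.62% − 1.85% = 8.77%
E(R_P) = R_f + β_P × MRP = 1.85% + 1.3607 × 8.77% = 13.78%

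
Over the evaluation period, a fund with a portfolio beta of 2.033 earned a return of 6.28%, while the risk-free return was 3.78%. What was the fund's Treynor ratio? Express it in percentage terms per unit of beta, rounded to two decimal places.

1.23%

Treynor = (R_P − R_f) / β_P = (6.28% − 3.78%) / 2.0330 = 2.50% / 2.0330 = 1.23%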